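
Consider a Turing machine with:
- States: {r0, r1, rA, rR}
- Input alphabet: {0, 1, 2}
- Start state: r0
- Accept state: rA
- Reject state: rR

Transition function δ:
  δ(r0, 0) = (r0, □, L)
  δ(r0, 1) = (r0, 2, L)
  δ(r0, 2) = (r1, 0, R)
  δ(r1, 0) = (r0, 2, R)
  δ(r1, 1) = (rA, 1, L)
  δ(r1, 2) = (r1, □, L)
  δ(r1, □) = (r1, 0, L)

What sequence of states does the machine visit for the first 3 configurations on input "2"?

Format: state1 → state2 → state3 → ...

Execution trace:
Initial: [r0]2
Step 1: δ(r0, 2) = (r1, 0, R) → 0[r1]□
Step 2: δ(r1, □) = (r1, 0, L) → [r1]00

State sequence: r0 → r1 → r1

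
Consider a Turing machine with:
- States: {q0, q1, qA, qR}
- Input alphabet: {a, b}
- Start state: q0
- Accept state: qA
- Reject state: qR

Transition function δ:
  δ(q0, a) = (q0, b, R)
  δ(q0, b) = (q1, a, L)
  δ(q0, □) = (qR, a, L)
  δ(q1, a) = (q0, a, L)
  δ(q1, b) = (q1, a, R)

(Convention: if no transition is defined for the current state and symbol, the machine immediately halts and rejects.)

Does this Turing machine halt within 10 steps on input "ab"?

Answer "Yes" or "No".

Execution trace:
Initial: [q0]ab
Step 1: δ(q0, a) = (q0, b, R) → b[q0]b
Step 2: δ(q0, b) = (q1, a, L) → [q1]ba
Step 3: δ(q1, b) = (q1, a, R) → a[q1]a
Step 4: δ(q1, a) = (q0, a, L) → [q0]aa
Step 5: δ(q0, a) = (q0, b, R) → b[q0]a
Step 6: δ(q0, a) = (q0, b, R) → bb[q0]□
Step 7: δ(q0, □) = (qR, a, L) → b[qR]ba

The machine reaches the reject state qR and halts.
The machine halted after 7 steps (within the 10-step bound).

Answer: Yes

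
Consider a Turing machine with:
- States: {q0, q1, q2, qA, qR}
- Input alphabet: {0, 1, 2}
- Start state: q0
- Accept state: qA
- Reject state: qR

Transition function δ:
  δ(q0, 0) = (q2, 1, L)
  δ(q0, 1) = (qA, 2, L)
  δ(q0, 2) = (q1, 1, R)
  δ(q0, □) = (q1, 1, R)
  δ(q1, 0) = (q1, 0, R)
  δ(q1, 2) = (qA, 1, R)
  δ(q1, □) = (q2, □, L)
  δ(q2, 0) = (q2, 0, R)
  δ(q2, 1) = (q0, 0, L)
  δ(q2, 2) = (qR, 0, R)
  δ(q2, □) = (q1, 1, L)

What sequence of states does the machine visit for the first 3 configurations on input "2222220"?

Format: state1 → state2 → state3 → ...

Execution trace:
Initial: [q0]2222220
Step 1: δ(q0, 2) = (q1, 1, R) → 1[q1]222220
Step 2: δ(q1, 2) = (qA, 1, R) → 11[qA]22220

The machine reaches the accept state qA and halts.

State sequence: q0 → q1 → qA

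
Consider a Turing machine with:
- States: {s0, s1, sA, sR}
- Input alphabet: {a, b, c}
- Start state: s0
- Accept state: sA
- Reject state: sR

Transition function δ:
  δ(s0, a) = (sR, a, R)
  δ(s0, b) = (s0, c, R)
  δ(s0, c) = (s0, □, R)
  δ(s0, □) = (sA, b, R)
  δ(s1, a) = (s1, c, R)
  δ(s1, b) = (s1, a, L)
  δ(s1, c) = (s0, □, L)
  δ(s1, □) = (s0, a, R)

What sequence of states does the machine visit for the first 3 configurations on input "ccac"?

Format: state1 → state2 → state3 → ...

Execution trace:
Initial: [s0]ccac
Step 1: δ(s0, c) = (s0, □, R) → □[s0]cac
Step 2: δ(s0, c) = (s0, □, R) → □□[s0]ac

State sequence: s0 → s0 → s0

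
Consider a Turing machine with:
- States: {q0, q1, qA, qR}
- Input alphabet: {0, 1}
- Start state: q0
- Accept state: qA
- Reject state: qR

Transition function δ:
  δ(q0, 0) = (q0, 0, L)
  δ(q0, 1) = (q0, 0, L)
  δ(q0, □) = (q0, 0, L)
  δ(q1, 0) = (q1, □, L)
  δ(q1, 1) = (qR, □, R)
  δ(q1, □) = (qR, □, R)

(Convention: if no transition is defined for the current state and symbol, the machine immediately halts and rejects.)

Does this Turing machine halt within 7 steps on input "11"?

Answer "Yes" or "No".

Execution trace:
Initial: [q0]11
Step 1: δ(q0, 1) = (q0, 0, L) → [q0]□01
Step 2: δ(q0, □) = (q0, 0, L) → [q0]□001
Step 3: δ(q0, □) = (q0, 0, L) → [q0]□0001
Step 4: δ(q0, □) = (q0, 0, L) → [q0]□00001
Step 5: δ(q0, □) = (q0, 0, L) → [q0]□000001
Step 6: δ(q0, □) = (q0, 0, L) → [q0]□0000001
Step 7: δ(q0, □) = (q0, 0, L) → [q0]□00000001

The machine has not reached a halting state after 7 steps.
The machine did not halt within the 7-step bound.

Answer: No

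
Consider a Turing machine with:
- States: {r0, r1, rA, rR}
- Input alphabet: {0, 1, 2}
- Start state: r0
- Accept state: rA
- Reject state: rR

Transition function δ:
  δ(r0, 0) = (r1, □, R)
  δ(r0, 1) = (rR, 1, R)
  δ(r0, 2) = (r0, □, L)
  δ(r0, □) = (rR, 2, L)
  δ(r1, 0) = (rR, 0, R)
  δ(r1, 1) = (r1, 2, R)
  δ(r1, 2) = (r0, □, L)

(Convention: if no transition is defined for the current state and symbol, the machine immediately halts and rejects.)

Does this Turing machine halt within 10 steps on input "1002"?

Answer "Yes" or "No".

Execution trace:
Initial: [r0]1002
Step 1: δ(r0, 1) = (rR, 1, R) → 1[rR]002

The machine reaches the reject state rR and halts.
The machine halted after 1 step (within the 10-step bound).

Answer: Yes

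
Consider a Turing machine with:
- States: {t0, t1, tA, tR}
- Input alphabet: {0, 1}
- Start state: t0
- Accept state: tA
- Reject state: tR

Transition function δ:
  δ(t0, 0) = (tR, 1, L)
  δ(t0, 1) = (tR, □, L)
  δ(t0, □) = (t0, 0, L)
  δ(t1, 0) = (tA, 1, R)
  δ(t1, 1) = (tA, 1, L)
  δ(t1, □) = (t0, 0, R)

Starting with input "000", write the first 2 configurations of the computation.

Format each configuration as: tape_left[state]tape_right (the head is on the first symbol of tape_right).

Transitions applied:
Step 1: δ(t0, 0) = (tR, 1, L)

The first 2 configurations are:
[t0]000 ⊢ [tR]□100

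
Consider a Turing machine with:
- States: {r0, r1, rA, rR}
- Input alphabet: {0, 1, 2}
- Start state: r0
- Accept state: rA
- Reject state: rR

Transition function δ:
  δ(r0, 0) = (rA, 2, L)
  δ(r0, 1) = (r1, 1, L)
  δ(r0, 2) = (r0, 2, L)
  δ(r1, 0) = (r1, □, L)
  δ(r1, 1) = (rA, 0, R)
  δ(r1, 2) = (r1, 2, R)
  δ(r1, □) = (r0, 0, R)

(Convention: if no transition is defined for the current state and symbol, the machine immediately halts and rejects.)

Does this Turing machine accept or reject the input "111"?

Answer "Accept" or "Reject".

Execution trace:
Initial: [r0]111
Step 1: δ(r0, 1) = (r1, 1, L) → [r1]□111
Step 2: δ(r1, □) = (r0, 0, R) → 0[r0]111
Step 3: δ(r0, 1) = (r1, 1, L) → [r1]0111
Step 4: δ(r1, 0) = (r1, □, L) → [r1]□□111
Step 5: δ(r1, □) = (r0, 0, R) → 0[r0]□111

No transition is defined for δ(r0, □). By convention the machine halts and rejects.

Answer: Reject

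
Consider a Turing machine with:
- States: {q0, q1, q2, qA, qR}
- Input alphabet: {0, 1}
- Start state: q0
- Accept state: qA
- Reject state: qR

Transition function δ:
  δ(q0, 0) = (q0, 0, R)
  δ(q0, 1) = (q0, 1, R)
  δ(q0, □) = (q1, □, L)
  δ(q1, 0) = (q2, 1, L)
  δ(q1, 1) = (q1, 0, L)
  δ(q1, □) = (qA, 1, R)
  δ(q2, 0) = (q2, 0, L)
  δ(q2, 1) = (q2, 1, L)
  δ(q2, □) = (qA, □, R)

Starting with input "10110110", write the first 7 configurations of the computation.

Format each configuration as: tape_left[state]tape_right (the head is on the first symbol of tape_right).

Transitions applied:
Step 1: δ(q0, 1) = (q0, 1, R)
Step 2: δ(q0, 0) = (q0, 0, R)
Step 3: δ(q0, 1) = (q0, 1, R)
Step 4: δ(q0, 1) = (q0, 1, R)
Step 5: δ(q0, 0) = (q0, 0, R)
Step 6: δ(q0, 1) = (q0, 1, R)

The first 7 configurations are:
[q0]10110110 ⊢ 1[q0]0110110 ⊢ 10[q0]110110 ⊢ 101[q0]10110 ⊢ 1011[q0]0110 ⊢ 10110[q0]110 ⊢ 101101[q0]10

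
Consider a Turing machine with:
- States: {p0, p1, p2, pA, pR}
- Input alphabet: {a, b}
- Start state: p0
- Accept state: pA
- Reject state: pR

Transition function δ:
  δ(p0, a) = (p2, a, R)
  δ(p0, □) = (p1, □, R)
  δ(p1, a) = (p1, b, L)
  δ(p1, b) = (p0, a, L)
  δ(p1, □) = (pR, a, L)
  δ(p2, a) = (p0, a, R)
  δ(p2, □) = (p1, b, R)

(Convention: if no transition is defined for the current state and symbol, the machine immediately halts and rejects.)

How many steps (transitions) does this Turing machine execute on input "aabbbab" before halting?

Execution trace:
Initial: [p0]aabbbab
Step 1: δ(p0, a) = (p2, a, R) → a[p2]abbbab
Step 2: δ(p2, a) = (p0, a, R) → aa[p0]bbbab

No transition is defined for δ(p0, b). By convention the machine halts and rejects.

The machine executed 2 steps before halting.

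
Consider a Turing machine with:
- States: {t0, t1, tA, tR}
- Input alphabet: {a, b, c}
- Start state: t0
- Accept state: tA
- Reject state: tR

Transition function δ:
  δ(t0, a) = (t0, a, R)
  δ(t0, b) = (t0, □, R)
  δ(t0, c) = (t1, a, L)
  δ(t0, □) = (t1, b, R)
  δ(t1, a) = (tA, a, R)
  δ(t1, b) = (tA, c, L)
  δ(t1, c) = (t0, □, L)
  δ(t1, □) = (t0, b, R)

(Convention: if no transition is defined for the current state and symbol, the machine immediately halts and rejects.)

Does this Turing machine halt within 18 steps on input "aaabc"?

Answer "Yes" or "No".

Execution trace:
Initial: [t0]aaabc
Step 1: δ(t0, a) = (t0, a, R) → a[t0]aabc
Step 2: δ(t0, a) = (t0, a, R) → aa[t0]abc
Step 3: δ(t0, a) = (t0, a, R) → aaa[t0]bc
Step 4: δ(t0, b) = (t0, □, R) → aaa□[t0]c
Step 5: δ(t0, c) = (t1, a, L) → aaa[t1]□a
Step 6: δ(t1, □) = (t0, b, R) → aaab[t0]a
Step 7: δ(t0, a) = (t0, a, R) → aaaba[t0]□
Step 8: δ(t0, □) = (t1, b, R) → aaabab[t1]□
Step 9: δ(t1, □) = (t0, b, R) → aaababb[t0]□
Step 10: δ(t0, □) = (t1, b, R) → aaababbb[t1]□
Step 11: δ(t1, □) = (t0, b, R) → aaababbbb[t0]□
Step 12: δ(t0, □) = (t1, b, R) → aaababbbbb[t1]□
Step 13: δ(t1, □) = (t0, b, R) → aaababbbbbb[t0]□
Step 14: δ(t0, □) = (t1, b, R) → aaababbbbbbb[t1]□
Step 15: δ(t1, □) = (t0, b, R) → aaababbbbbbbb[t0]□
Step 16: δ(t0, □) = (t1, b, R) → aaababbbbbbbbb[t1]□
Step 17: δ(t1, □) = (t0, b, R) → aaababbbbbbbbbb[t0]□
Step 18: δ(t0, □) = (t1, b, R) → aaababbbbbbbbbbb[t1]□

The machine has not reached a halting state after 18 steps.
The machine did not halt within the 18-step bound.

Answer: No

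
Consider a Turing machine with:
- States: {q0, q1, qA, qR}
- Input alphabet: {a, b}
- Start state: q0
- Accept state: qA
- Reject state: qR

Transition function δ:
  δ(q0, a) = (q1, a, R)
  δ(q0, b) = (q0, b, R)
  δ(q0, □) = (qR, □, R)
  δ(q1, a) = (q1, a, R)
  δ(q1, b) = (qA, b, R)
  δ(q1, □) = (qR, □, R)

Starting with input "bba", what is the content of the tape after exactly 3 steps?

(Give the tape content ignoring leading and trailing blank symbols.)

Execution trace:
Initial: [q0]bba
Step 1: δ(q0, b) = (q0, b, R) → b[q0]ba
Step 2: δ(q0, b) = (q0, b, R) → bb[q0]a
Step 3: δ(q0, a) = (q1, a, R) → bba[q1]□

After 3 steps, the tape (ignoring leading/trailing blanks) is: bba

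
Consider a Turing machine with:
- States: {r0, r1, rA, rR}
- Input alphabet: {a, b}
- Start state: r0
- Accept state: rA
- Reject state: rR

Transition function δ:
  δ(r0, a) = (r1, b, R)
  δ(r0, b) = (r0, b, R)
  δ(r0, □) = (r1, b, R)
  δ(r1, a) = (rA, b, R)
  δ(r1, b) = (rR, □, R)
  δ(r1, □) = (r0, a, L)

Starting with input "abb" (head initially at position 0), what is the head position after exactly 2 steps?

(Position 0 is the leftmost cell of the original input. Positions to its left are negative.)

Execution trace (head position shown):
Step 0: [r0]abb  (head at position 0)
Step 1: move right → b[r1]bb  (head at position 1)
Step 2: move right → b□[rR]b  (head at position 2)

After 2 steps, the head is at position 2.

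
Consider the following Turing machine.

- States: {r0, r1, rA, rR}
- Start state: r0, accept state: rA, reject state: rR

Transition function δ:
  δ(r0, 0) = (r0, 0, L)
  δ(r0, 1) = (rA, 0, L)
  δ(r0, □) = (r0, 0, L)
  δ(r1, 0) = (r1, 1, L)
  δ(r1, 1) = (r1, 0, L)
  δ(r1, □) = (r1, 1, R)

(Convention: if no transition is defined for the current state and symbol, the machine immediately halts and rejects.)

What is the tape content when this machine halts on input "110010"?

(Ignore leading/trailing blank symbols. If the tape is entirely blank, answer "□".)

Execution trace:
Initial: [r0]110010
Step 1: δ(r0, 1) = (rA, 0, L) → [rA]□010010

The machine reaches the accept state rA and halts.

Final tape (ignoring leading/trailing blanks): 010010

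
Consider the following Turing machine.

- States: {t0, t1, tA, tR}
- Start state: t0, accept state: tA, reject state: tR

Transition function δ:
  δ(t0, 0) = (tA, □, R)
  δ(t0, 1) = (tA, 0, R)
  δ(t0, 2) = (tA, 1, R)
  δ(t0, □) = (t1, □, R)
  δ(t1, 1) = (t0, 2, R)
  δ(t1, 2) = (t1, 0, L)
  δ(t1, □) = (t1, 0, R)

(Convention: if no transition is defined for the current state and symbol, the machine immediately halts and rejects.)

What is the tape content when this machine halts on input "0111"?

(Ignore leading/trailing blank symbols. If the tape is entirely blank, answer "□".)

Execution trace:
Initial: [t0]0111
Step 1: δ(t0, 0) = (tA, □, R) → □[tA]111

The machine reaches the accept state tA and halts.

Final tape (ignoring leading/trailing blanks): 111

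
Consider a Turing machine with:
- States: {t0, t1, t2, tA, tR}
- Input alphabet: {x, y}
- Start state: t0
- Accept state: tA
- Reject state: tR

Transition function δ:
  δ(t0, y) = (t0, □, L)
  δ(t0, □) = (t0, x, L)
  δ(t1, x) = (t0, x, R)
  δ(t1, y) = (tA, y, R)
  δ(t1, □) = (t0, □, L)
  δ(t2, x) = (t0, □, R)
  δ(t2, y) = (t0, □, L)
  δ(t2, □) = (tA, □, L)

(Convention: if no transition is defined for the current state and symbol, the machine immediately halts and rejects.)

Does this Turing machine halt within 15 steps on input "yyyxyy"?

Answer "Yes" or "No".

Execution trace:
Initial: [t0]yyyxyy
Step 1: δ(t0, y) = (t0, □, L) → [t0]□□yyxyy
Step 2: δ(t0, □) = (t0, x, L) → [t0]□x□yyxyy
Step 3: δ(t0, □) = (t0, x, L) → [t0]□xx□yyxyy
Step 4: δ(t0, □) = (t0, x, L) → [t0]□xxx□yyxyy
Step 5: δ(t0, □) = (t0, x, L) → [t0]□xxxx□yyxyy
Step 6: δ(t0, □) = (t0, x, L) → [t0]□xxxxx□yyxyy
Step 7: δ(t0, □) = (t0, x, L) → [t0]□xxxxxx□yyxyy
Step 8: δ(t0, □) = (t0, x, L) → [t0]□xxxxxxx□yyxyy
Step 9: δ(t0, □) = (t0, x, L) → [t0]□xxxxxxxx□yyxyy
Step 10: δ(t0, □) = (t0, x, L) → [t0]□xxxxxxxxx□yyxyy
Step 11: δ(t0, □) = (t0, x, L) → [t0]□xxxxxxxxxx□yyxyy
Step 12: δ(t0, □) = (t0, x, L) → [t0]□xxxxxxxxxxx□yyxyy
Step 13: δ(t0, □) = (t0, x, L) → [t0]□xxxxxxxxxxxx□yyxyy
Step 14: δ(t0, □) = (t0, x, L) → [t0]□xxxxxxxxxxxxx□yyxyy
Step 15: δ(t0, □) = (t0, x, L) → [t0]□xxxxxxxxxxxxxx□yyxyy

The machine has not reached a halting state after 15 steps.
The machine did not halt within the 15-step bound.

Answer: No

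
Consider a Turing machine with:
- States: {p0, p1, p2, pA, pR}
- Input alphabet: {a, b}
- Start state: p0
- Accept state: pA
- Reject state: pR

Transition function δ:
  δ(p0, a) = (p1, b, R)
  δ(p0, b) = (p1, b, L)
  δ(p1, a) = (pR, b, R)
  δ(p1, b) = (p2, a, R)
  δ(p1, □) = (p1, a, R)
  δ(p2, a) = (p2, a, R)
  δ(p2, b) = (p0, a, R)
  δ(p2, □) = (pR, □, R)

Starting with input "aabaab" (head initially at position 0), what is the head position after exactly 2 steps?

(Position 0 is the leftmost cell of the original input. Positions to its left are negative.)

Execution trace (head position shown):
Step 0: [p0]aabaab  (head at position 0)
Step 1: move right → b[p1]abaab  (head at position 1)
Step 2: move right → bb[pR]baab  (head at position 2)

After 2 steps, the head is at position 2.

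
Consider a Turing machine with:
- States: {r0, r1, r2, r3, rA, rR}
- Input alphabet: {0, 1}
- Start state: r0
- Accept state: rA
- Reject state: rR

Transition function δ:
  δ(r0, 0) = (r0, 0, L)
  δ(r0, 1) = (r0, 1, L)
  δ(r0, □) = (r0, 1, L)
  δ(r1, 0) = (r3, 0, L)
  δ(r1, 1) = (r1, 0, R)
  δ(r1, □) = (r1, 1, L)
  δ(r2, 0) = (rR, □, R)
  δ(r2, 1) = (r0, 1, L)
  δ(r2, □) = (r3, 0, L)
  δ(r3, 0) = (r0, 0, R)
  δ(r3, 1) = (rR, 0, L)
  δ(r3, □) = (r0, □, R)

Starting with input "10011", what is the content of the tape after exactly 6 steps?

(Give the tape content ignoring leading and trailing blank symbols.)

Execution trace:
Initial: [r0]10011
Step 1: δ(r0, 1) = (r0, 1, L) → [r0]□10011
Step 2: δ(r0, □) = (r0, 1, L) → [r0]□110011
Step 3: δ(r0, □) = (r0, 1, L) → [r0]□1110011
Step 4: δ(r0, □) = (r0, 1, L) → [r0]□11110011
Step 5: δ(r0, □) = (r0, 1, L) → [r0]□111110011
Step 6: δ(r0, □) = (r0, 1, L) → [r0]□1111110011

After 6 steps, the tape (ignoring leading/trailing blanks) is: 1111110011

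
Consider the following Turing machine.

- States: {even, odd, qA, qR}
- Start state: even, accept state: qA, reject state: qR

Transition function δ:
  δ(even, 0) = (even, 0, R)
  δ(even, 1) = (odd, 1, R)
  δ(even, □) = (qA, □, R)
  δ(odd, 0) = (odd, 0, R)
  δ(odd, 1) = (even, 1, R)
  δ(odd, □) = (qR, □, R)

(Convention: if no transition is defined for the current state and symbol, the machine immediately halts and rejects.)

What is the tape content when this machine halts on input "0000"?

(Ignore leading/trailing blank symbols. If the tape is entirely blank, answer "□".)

Execution trace:
Initial: [even]0000
Step 1: δ(even, 0) = (even, 0, R) → 0[even]000
Step 2: δ(even, 0) = (even, 0, R) → 00[even]00
Step 3: δ(even, 0) = (even, 0, R) → 000[even]0
Step 4: δ(even, 0) = (even, 0, R) → 0000[even]□
Step 5: δ(even, □) = (qA, □, R) → 0000□[qA]□

The machine reaches the accept state qA and halts.

Final tape (ignoring leading/trailing blanks): 0000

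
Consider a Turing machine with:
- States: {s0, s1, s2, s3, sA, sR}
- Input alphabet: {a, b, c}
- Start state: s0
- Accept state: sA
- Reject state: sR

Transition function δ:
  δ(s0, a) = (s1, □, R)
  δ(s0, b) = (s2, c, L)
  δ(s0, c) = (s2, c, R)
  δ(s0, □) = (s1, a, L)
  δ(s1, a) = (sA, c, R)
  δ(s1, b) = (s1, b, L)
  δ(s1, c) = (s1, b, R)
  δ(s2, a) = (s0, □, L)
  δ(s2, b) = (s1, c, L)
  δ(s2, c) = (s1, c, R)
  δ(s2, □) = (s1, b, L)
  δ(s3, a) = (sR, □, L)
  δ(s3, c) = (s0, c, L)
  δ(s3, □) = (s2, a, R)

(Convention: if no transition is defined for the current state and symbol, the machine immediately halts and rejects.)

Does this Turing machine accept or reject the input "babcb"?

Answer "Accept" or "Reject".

Execution trace:
Initial: [s0]babcb
Step 1: δ(s0, b) = (s2, c, L) → [s2]□cabcb
Step 2: δ(s2, □) = (s1, b, L) → [s1]□bcabcb

No transition is defined for δ(s1, □). By convention the machine halts and rejects.

Answer: Reject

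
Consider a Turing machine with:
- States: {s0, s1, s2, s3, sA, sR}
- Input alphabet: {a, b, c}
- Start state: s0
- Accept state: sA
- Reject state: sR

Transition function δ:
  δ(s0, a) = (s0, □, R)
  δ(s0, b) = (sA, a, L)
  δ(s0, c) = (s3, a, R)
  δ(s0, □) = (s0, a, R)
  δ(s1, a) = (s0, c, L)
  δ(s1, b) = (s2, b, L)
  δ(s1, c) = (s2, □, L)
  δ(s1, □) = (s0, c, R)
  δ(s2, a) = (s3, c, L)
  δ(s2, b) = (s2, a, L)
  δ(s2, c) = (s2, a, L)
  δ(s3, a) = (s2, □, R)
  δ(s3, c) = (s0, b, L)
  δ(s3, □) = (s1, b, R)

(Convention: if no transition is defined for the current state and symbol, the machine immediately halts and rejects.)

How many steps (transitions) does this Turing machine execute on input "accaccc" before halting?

Execution trace:
Initial: [s0]accaccc
Step 1: δ(s0, a) = (s0, □, R) → □[s0]ccaccc
Step 2: δ(s0, c) = (s3, a, R) → □a[s3]caccc
Step 3: δ(s3, c) = (s0, b, L) → □[s0]abaccc
Step 4: δ(s0, a) = (s0, □, R) → □□[s0]baccc
Step 5: δ(s0, b) = (sA, a, L) → □[sA]□aaccc

The machine reaches the accept state sA and halts.

The machine executed 5 steps before halting.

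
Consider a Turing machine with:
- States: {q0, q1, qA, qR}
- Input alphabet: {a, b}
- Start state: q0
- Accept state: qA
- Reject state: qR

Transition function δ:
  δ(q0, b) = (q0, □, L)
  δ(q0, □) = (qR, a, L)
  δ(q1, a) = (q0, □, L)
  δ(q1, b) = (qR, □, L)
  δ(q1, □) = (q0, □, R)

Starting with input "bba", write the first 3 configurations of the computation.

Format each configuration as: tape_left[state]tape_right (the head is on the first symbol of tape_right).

Transitions applied:
Step 1: δ(q0, b) = (q0, □, L)
Step 2: δ(q0, □) = (qR, a, L)

The first 3 configurations are:
[q0]bba ⊢ [q0]□□ba ⊢ [qR]□a□ba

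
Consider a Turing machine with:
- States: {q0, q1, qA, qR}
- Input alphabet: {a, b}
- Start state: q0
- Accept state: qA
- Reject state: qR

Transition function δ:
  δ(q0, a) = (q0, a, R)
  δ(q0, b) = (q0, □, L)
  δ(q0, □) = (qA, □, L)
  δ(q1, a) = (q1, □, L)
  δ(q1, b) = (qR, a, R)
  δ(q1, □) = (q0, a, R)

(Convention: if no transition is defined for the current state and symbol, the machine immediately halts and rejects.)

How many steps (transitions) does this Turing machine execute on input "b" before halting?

Execution trace:
Initial: [q0]b
Step 1: δ(q0, b) = (q0, □, L) → [q0]□□
Step 2: δ(q0, □) = (qA, □, L) → [qA]□□□

The machine reaches the accept state qA and halts.

The machine executed 2 steps before halting.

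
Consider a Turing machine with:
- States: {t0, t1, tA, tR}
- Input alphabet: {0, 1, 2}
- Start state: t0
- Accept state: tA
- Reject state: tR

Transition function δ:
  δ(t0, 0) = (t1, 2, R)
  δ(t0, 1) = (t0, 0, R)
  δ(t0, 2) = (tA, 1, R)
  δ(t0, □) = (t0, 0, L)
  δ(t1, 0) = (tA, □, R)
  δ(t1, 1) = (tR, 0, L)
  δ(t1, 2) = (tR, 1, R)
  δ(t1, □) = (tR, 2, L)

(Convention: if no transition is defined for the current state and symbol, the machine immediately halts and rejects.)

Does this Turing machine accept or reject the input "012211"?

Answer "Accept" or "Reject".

Execution trace:
Initial: [t0]012211
Step 1: δ(t0, 0) = (t1, 2, R) → 2[t1]12211
Step 2: δ(t1, 1) = (tR, 0, L) → [tR]202211

The machine reaches the reject state tR and halts.

Answer: Reject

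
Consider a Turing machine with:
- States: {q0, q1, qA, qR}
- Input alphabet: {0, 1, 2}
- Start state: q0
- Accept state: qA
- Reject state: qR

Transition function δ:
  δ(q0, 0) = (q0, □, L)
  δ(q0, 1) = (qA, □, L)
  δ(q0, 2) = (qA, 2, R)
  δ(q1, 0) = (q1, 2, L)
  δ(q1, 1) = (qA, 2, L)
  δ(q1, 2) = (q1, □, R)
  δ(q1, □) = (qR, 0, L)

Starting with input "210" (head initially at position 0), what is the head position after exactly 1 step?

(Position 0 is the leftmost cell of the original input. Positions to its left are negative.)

Execution trace (head position shown):
Step 0: [q0]210  (head at position 0)
Step 1: move right → 2[qA]10  (head at position 1)

After 1 step, the head is at position 1.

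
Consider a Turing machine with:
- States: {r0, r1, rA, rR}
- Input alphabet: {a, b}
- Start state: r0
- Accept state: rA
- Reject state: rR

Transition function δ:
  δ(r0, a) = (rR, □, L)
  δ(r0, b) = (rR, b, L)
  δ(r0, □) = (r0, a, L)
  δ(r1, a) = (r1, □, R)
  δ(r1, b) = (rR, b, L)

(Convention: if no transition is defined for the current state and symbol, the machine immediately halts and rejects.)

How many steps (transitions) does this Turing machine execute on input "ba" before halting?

Execution trace:
Initial: [r0]ba
Step 1: δ(r0, b) = (rR, b, L) → [rR]□ba

The machine reaches the reject state rR and halts.

The machine executed 1 step before halting.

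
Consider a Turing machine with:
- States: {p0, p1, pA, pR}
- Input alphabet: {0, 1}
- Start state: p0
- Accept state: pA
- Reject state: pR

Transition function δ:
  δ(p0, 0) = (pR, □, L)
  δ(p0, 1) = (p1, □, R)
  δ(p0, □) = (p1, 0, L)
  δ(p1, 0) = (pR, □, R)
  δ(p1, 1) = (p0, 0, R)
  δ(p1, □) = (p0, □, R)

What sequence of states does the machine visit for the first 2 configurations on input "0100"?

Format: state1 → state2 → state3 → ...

Execution trace:
Initial: [p0]0100
Step 1: δ(p0, 0) = (pR, □, L) → [pR]□□100

The machine reaches the reject state pR and halts.

State sequence: p0 → pR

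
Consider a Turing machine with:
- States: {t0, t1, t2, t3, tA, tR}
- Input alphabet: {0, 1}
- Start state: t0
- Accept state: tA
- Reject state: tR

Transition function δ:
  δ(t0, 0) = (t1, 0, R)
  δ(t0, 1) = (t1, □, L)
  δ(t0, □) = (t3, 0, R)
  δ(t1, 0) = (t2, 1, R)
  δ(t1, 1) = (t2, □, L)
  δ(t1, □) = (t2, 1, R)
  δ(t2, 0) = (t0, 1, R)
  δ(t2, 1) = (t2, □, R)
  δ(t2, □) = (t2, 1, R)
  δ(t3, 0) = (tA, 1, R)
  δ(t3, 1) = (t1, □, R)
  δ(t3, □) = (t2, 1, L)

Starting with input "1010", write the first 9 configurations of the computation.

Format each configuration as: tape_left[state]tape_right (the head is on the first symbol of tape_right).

Transitions applied:
Step 1: δ(t0, 1) = (t1, □, L)
Step 2: δ(t1, □) = (t2, 1, R)
Step 3: δ(t2, □) = (t2, 1, R)
Step 4: δ(t2, 0) = (t0, 1, R)
Step 5: δ(t0, 1) = (t1, □, L)
Step 6: δ(t1, 1) = (t2, □, L)
Step 7: δ(t2, 1) = (t2, □, R)
Step 8: δ(t2, □) = (t2, 1, R)

The first 9 configurations are:
[t0]1010 ⊢ [t1]□□010 ⊢ 1[t2]□010 ⊢ 11[t2]010 ⊢ 111[t0]10 ⊢ 11[t1]1□0 ⊢ 1[t2]1□□0 ⊢ 1□[t2]□□0 ⊢ 1□1[t2]□0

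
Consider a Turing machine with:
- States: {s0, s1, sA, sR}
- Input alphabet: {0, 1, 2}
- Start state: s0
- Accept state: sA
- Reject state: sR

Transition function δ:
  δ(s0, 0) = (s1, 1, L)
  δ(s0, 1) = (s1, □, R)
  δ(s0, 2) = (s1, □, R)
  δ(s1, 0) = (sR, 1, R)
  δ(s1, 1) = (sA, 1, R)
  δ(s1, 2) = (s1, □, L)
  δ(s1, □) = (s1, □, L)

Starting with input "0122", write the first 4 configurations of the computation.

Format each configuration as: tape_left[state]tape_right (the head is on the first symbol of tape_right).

Transitions applied:
Step 1: δ(s0, 0) = (s1, 1, L)
Step 2: δ(s1, □) = (s1, □, L)
Step 3: δ(s1, □) = (s1, □, L)

The first 4 configurations are:
[s0]0122 ⊢ [s1]□1122 ⊢ [s1]□□1122 ⊢ [s1]□□□1122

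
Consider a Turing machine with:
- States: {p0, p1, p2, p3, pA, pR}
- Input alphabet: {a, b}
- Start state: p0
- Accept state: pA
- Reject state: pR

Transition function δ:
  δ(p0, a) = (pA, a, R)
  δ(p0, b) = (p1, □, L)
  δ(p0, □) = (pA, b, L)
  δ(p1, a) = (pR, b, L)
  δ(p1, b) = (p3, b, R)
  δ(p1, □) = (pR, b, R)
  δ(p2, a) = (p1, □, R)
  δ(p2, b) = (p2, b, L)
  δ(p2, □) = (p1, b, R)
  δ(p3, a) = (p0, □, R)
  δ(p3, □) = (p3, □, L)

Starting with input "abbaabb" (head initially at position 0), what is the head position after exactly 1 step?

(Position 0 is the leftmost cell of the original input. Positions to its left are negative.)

Execution trace (head position shown):
Step 0: [p0]abbaabb  (head at position 0)
Step 1: move right → a[pA]bbaabb  (head at position 1)

After 1 step, the head is at position 1.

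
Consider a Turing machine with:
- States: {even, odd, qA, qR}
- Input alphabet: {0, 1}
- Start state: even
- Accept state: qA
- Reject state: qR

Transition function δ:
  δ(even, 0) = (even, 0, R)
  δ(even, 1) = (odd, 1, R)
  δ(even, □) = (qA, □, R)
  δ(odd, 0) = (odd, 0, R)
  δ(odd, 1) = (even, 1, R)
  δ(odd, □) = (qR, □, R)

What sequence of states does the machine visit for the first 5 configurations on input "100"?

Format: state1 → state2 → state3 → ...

Execution trace:
Initial: [even]100
Step 1: δ(even, 1) = (odd, 1, R) → 1[odd]00
Step 2: δ(odd, 0) = (odd, 0, R) → 10[odd]0
Step 3: δ(odd, 0) = (odd, 0, R) → 100[odd]□
Step 4: δ(odd, □) = (qR, □, R) → 100□[qR]□

The machine reaches the reject state qR and halts.

State sequence: even → odd → odd → odd → qR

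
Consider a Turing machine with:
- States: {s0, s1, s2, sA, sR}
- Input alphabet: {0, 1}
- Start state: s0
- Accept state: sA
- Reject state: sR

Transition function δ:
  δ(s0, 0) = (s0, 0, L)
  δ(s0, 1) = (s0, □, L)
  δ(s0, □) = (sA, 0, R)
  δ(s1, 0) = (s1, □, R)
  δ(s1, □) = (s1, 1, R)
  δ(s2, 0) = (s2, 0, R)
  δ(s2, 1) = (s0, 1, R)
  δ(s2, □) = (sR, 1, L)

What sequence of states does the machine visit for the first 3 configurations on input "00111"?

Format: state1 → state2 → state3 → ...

Execution trace:
Initial: [s0]00111
Step 1: δ(s0, 0) = (s0, 0, L) → [s0]□00111
Step 2: δ(s0, □) = (sA, 0, R) → 0[sA]00111

The machine reaches the accept state sA and halts.

State sequence: s0 → s0 → sA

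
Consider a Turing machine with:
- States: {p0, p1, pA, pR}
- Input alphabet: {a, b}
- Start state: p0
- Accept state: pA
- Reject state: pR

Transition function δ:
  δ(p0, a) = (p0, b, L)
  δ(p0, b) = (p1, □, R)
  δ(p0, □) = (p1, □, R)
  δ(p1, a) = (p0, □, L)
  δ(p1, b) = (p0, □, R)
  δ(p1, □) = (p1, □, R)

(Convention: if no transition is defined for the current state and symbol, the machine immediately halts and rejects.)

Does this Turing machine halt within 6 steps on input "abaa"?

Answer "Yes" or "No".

Execution trace:
Initial: [p0]abaa
Step 1: δ(p0, a) = (p0, b, L) → [p0]□bbaa
Step 2: δ(p0, □) = (p1, □, R) → □[p1]bbaa
Step 3: δ(p1, b) = (p0, □, R) → □□[p0]baa
Step 4: δ(p0, b) = (p1, □, R) → □□□[p1]aa
Step 5: δ(p1, a) = (p0, □, L) → □□[p0]□□a
Step 6: δ(p0, □) = (p1, □, R) → □□□[p1]□a

The machine has not reached a halting state after 6 steps.
The machine did not halt within the 6-step bound.

Answer: No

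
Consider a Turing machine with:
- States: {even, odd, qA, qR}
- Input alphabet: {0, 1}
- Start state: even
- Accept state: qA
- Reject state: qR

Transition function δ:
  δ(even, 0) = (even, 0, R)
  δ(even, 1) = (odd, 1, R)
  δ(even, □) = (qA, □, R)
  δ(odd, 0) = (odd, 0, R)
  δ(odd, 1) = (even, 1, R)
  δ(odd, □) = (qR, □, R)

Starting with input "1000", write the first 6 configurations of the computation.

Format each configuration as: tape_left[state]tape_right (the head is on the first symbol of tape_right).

Transitions applied:
Step 1: δ(even, 1) = (odd, 1, R)
Step 2: δ(odd, 0) = (odd, 0, R)
Step 3: δ(odd, 0) = (odd, 0, R)
Step 4: δ(odd, 0) = (odd, 0, R)
Step 5: δ(odd, □) = (qR, □, R)

The first 6 configurations are:
[even]1000 ⊢ 1[odd]000 ⊢ 10[odd]00 ⊢ 100[odd]0 ⊢ 1000[odd]□ ⊢ 1000□[qR]□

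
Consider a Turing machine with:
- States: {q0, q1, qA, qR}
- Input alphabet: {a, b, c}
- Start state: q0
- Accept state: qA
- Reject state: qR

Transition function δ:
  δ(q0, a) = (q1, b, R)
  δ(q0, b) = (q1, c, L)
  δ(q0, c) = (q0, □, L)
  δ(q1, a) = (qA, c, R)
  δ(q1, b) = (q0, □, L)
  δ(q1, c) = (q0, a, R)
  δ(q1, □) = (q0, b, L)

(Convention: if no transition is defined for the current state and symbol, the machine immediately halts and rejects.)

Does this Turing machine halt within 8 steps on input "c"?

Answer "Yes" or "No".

Execution trace:
Initial: [q0]c
Step 1: δ(q0, c) = (q0, □, L) → [q0]□□

No transition is defined for δ(q0, □). By convention the machine halts and rejects.
The machine halted after 1 step (within the 8-step bound).

Answer: Yes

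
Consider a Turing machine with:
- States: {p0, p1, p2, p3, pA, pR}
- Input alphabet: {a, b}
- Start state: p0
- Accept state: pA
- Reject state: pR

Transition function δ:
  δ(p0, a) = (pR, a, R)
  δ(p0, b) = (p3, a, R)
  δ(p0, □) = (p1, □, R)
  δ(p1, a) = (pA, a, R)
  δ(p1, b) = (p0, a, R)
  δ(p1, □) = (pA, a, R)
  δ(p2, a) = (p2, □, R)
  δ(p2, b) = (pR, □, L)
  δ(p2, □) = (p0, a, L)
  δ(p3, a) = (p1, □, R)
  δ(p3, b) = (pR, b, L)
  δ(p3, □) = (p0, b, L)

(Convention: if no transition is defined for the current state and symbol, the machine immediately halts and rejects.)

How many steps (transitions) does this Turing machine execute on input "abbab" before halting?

Execution trace:
Initial: [p0]abbab
Step 1: δ(p0, a) = (pR, a, R) → a[pR]bbab

The machine reaches the reject state pR and halts.

The machine executed 1 step before halting.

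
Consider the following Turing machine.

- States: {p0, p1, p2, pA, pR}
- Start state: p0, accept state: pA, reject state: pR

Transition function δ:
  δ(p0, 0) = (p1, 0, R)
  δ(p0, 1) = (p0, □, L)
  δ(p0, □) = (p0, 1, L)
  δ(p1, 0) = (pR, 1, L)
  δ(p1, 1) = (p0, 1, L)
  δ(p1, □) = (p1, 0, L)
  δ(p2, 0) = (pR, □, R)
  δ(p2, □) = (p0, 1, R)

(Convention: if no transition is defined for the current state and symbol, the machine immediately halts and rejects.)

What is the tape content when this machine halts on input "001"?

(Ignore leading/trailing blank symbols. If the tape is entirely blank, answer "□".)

Execution trace:
Initial: [p0]001
Step 1: δ(p0, 0) = (p1, 0, R) → 0[p1]01
Step 2: δ(p1, 0) = (pR, 1, L) → [pR]011

The machine reaches the reject state pR and halts.

Final tape (ignoring leading/trailing blanks): 011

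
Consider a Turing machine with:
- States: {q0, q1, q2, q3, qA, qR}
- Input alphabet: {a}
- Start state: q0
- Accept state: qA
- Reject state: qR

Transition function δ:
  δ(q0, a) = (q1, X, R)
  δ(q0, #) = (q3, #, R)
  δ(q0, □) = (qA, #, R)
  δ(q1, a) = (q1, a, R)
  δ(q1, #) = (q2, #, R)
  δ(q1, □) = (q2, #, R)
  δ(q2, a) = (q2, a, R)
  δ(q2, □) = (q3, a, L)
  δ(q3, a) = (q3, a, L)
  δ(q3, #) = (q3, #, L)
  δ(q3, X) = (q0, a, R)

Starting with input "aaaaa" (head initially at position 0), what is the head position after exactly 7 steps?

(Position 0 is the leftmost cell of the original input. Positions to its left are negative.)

Execution trace (head position shown):
Step 0: [q0]aaaaa  (head at position 0)
Step 1: move right → X[q1]aaaa  (head at position 1)
Step 2: move right → Xa[q1]aaa  (head at position 2)
Step 3: move right → Xaa[q1]aa  (head at position 3)
Step 4: move right → Xaaa[q1]a  (head at position 4)
Step 5: move right → Xaaaa[q1]□  (head at position 5)
Step 6: move right → Xaaaa#[q2]□  (head at position 6)
Step 7: move left → Xaaaa[q3]#a  (head at position 5)

After 7 steps, the head is at position 5.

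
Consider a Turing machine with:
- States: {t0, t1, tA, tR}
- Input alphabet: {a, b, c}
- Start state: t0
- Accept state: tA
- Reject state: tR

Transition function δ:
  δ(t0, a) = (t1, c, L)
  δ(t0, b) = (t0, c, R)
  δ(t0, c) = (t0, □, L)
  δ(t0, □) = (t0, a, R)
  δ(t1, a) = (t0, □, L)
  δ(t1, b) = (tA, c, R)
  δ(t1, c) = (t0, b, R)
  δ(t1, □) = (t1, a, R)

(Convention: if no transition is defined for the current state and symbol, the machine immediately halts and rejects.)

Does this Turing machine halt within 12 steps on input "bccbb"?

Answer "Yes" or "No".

Execution trace:
Initial: [t0]bccbb
Step 1: δ(t0, b) = (t0, c, R) → c[t0]ccbb
Step 2: δ(t0, c) = (t0, □, L) → [t0]c□cbb
Step 3: δ(t0, c) = (t0, □, L) → [t0]□□□cbb
Step 4: δ(t0, □) = (t0, a, R) → a[t0]□□cbb
Step 5: δ(t0, □) = (t0, a, R) → aa[t0]□cbb
Step 6: δ(t0, □) = (t0, a, R) → aaa[t0]cbb
Step 7: δ(t0, c) = (t0, □, L) → aa[t0]a□bb
Step 8: δ(t0, a) = (t1, c, L) → a[t1]ac□bb
Step 9: δ(t1, a) = (t0, □, L) → [t0]a□c□bb
Step 10: δ(t0, a) = (t1, c, L) → [t1]□c□c□bb
Step 11: δ(t1, □) = (t1, a, R) → a[t1]c□c□bb
Step 12: δ(t1, c) = (t0, b, R) → ab[t0]□c□bb

The machine has not reached a halting state after 12 steps.
The machine did not halt within the 12-step bound.

Answer: No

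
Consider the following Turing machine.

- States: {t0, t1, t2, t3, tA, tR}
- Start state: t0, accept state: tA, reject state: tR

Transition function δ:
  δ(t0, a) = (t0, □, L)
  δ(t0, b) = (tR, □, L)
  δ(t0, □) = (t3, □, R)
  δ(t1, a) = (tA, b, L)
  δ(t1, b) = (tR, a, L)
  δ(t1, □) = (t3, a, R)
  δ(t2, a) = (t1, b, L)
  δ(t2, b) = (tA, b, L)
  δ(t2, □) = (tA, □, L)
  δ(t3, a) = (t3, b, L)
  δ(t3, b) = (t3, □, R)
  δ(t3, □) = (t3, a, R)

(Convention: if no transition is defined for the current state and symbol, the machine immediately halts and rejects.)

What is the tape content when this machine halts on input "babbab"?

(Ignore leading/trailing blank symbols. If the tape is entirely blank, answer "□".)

Execution trace:
Initial: [t0]babbab
Step 1: δ(t0, b) = (tR, □, L) → [tR]□□abbab

The machine reaches the reject state tR and halts.

Final tape (ignoring leading/trailing blanks): abbab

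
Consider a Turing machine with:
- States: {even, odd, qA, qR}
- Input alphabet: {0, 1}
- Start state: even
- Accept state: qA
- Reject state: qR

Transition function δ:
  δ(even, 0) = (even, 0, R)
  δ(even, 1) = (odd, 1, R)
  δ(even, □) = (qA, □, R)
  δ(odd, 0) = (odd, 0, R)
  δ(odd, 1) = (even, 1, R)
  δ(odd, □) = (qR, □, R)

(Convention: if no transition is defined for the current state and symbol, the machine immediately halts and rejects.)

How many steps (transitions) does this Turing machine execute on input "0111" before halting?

Execution trace:
Initial: [even]0111
Step 1: δ(even, 0) = (even, 0, R) → 0[even]111
Step 2: δ(even, 1) = (odd, 1, R) → 01[odd]11
Step 3: δ(odd, 1) = (even, 1, R) → 011[even]1
Step 4: δ(even, 1) = (odd, 1, R) → 0111[odd]□
Step 5: δ(odd, □) = (qR, □, R) → 0111□[qR]□

The machine reaches the reject state qR and halts.

The machine executed 5 steps before halting.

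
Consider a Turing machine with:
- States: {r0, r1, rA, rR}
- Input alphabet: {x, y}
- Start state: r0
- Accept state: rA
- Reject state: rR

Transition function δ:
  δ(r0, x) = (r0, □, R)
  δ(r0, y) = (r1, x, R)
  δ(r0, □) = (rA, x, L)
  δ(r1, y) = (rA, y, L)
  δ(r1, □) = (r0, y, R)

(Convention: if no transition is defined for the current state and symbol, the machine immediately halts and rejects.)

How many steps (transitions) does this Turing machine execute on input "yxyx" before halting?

Execution trace:
Initial: [r0]yxyx
Step 1: δ(r0, y) = (r1, x, R) → x[r1]xyx

No transition is defined for δ(r1, x). By convention the machine halts and rejects.

The machine executed 1 step before halting.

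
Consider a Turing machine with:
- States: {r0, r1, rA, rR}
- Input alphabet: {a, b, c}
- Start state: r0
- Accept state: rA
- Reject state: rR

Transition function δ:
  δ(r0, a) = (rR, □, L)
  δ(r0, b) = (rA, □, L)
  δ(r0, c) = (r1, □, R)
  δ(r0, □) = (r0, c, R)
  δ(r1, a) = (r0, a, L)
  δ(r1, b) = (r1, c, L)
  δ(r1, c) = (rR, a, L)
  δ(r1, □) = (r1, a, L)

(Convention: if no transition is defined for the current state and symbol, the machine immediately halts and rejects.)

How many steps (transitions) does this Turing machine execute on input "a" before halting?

Execution trace:
Initial: [r0]a
Step 1: δ(r0, a) = (rR, □, L) → [rR]□□

The machine reaches the reject state rR and halts.

The machine executed 1 step before halting.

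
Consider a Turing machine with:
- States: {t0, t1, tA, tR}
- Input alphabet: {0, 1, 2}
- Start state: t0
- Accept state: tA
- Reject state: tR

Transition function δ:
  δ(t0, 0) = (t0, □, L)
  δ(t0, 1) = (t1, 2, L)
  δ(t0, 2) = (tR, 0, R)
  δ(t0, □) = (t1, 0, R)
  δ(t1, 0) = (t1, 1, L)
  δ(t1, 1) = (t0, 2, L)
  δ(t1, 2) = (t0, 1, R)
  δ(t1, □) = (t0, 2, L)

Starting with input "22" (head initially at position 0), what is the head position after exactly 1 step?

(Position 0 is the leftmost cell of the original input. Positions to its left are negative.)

Execution trace (head position shown):
Step 0: [t0]22  (head at position 0)
Step 1: move right → 0[tR]2  (head at position 1)

After 1 step, the head is at position 1.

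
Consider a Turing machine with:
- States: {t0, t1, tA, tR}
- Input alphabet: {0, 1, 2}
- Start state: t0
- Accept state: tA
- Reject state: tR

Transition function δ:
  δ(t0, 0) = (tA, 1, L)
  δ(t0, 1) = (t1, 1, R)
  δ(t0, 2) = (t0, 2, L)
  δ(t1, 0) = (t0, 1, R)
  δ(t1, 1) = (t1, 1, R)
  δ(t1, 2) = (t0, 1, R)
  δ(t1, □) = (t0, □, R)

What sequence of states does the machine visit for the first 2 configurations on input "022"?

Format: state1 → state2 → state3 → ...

Execution trace:
Initial: [t0]022
Step 1: δ(t0, 0) = (tA, 1, L) → [tA]□122

The machine reaches the accept state tA and halts.

State sequence: t0 → tA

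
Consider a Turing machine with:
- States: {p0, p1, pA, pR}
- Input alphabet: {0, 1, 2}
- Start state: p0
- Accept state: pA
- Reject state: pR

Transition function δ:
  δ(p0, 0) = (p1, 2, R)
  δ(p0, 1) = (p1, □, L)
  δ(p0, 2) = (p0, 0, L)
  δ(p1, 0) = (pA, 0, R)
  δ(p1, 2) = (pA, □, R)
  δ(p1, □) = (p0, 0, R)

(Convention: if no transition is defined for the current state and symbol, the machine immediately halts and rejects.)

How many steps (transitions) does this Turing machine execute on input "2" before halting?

Execution trace:
Initial: [p0]2
Step 1: δ(p0, 2) = (p0, 0, L) → [p0]□0

No transition is defined for δ(p0, □). By convention the machine halts and rejects.

The machine executed 1 step before halting.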